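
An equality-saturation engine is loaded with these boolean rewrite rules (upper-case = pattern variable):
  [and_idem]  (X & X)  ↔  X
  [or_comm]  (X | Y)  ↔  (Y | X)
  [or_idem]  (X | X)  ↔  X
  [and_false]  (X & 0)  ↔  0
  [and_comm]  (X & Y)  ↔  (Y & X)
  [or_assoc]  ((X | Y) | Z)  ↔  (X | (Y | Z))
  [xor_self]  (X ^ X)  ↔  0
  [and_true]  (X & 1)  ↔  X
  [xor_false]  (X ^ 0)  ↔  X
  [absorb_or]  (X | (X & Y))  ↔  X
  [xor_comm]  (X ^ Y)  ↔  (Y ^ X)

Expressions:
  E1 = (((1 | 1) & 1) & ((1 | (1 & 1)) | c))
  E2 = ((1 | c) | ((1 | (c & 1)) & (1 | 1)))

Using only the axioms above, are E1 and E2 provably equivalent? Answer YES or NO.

YES

step 1: and_idem (→) rewrites (1 & 1) into 1, now (((1 | 1) & 1) & ((1 | 1) | c))
step 2: and_comm (→) rewrites (((1 | 1) & 1) & ((1 | 1) | c)) into (((1 | 1) | c) & ((1 | 1) & 1))
step 3: or_idem (→) rewrites (1 | 1) into 1, now ((1 | c) & ((1 | 1) & 1))
step 4: or_idem (→) rewrites (1 | 1) into 1, now ((1 | c) & (1 & 1))
step 5: and_true (→) rewrites (1 & 1) into 1, now ((1 | c) & 1)
step 6: and_true (→) rewrites ((1 | c) & 1) into (1 | c)
step 7: absorb_or (←) rewrites (1 | c) into ((1 | c) | ((1 | c) & 1))
step 8: or_idem (←) rewrites 1 into (1 | 1), now ((1 | c) | ((1 | c) & (1 | 1)))
step 9: and_true (←) rewrites c into (c & 1), which is E2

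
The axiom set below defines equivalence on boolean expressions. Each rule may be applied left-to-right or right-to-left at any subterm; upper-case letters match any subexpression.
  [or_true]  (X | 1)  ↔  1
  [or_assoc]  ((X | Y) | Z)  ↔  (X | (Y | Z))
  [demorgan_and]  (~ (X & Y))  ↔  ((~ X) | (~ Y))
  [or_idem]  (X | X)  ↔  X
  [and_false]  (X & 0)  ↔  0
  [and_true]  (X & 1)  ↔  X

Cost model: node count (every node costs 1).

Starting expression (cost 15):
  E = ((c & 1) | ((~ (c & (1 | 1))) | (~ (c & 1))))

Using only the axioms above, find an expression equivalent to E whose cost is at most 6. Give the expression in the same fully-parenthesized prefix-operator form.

(1) (1 | 1)  =[or_idem →]=  1    ⊢ ((c & 1) | ((~ (c & 1)) | (~ (c & 1))))
(2) ((~ (c & 1)) | (~ (c & 1)))  =[or_idem →]=  (~ (c & 1))    ⊢ ((c & 1) | (~ (c & 1)))
(3) (c & 1)  =[and_true →]=  c    ⊢ cost 6, within 6

((c & 1) | (~ c))   [cost 6]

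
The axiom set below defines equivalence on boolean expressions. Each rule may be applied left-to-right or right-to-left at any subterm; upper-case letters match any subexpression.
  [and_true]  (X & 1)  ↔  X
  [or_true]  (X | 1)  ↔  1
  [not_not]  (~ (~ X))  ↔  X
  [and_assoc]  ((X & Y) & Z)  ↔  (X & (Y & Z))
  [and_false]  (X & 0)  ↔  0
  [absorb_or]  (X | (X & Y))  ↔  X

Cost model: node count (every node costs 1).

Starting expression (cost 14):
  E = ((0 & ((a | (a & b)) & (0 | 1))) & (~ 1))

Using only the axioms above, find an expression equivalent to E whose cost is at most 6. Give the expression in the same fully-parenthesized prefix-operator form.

(1) (a | (a & b))  =[absorb_or →]=  a    ⊢ ((0 & (a & (0 | 1))) & (~ 1))
(2) (0 | 1)  =[or_true →]=  1    ⊢ ((0 & (a & 1)) & (~ 1))
(3) (a & 1)  =[and_true →]=  a    ⊢ cost 6, within 6

((0 & a) & (~ 1))   [cost 6]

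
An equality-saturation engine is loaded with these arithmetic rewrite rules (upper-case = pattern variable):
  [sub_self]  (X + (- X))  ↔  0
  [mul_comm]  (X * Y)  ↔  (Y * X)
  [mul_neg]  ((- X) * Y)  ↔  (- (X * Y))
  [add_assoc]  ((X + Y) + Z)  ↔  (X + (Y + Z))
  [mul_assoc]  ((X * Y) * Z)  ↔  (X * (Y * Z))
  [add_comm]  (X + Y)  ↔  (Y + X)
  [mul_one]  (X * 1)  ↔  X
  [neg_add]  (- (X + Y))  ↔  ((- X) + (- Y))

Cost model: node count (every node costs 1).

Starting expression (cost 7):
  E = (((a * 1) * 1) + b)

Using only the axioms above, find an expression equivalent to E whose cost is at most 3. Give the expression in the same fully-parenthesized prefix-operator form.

(a + b)   [cost 3]

step 1: mul_one (→) rewrites (a * 1) into a, now ((a * 1) + b)
step 2: mul_one (→) rewrites (a * 1) into a, reaching cost 3 (bound 3)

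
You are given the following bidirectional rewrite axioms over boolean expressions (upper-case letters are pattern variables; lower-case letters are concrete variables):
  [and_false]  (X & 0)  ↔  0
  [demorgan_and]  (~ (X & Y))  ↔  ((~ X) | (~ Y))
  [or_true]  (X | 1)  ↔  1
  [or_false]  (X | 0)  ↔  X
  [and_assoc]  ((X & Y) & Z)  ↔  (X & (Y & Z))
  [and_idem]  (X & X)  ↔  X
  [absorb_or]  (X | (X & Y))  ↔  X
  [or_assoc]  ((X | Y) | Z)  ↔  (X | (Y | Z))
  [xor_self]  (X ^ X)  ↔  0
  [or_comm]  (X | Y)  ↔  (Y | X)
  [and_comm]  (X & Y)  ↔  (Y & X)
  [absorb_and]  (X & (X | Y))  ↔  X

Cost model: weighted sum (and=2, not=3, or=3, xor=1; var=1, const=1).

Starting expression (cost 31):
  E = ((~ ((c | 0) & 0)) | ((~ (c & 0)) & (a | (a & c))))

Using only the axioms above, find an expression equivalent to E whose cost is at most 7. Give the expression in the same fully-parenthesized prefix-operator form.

step 1: or_false (→) rewrites (c | 0) into c, now ((~ (c & 0)) | ((~ (c & 0)) & (a | (a & c))))
step 2: absorb_or (→) rewrites (a | (a & c)) into a, now ((~ (c & 0)) | ((~ (c & 0)) & a))
step 3: absorb_or (→) rewrites ((~ (c & 0)) | ((~ (c & 0)) & a)) into (~ (c & 0)), reaching cost 7 (bound 7)

(~ (c & 0))   [cost 7]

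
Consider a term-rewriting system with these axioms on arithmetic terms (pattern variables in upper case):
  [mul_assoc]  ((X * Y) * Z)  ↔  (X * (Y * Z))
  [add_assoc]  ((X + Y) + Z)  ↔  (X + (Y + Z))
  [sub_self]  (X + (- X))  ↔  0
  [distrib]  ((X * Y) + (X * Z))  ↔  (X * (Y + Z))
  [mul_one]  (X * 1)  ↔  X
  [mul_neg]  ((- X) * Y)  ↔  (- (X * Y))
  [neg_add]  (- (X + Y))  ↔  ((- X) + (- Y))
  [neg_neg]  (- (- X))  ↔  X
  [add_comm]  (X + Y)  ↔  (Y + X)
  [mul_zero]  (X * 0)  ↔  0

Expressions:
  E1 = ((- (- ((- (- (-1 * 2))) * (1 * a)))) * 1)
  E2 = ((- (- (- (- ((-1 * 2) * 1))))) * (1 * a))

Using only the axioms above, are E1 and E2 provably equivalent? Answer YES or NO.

(1) ((- (- ((- (- (-1 * 2))) * (1 * a)))) * 1)  =[mul_one →]=  (- (- ((- (- (-1 * 2))) * (1 * a))))
(2) (- (- (-1 * 2)))  =[neg_neg →]=  (-1 * 2)    ⊢ (- (- ((-1 * 2) * (1 * a))))
(3) (- (- ((-1 * 2) * (1 * a))))  =[neg_neg →]=  ((-1 * 2) * (1 * a))
(4) (-1 * 2)  =[neg_neg ←]=  (- (- (-1 * 2)))    ⊢ ((- (- (-1 * 2))) * (1 * a))
(5) (-1 * 2)  =[mul_one ←]=  ((-1 * 2) * 1)    ⊢ ((- (- ((-1 * 2) * 1))) * (1 * a))
(6) (- (- ((-1 * 2) * 1)))  =[neg_neg ←]=  (- (- (- (- ((-1 * 2) * 1)))))    ⊢ E2

YES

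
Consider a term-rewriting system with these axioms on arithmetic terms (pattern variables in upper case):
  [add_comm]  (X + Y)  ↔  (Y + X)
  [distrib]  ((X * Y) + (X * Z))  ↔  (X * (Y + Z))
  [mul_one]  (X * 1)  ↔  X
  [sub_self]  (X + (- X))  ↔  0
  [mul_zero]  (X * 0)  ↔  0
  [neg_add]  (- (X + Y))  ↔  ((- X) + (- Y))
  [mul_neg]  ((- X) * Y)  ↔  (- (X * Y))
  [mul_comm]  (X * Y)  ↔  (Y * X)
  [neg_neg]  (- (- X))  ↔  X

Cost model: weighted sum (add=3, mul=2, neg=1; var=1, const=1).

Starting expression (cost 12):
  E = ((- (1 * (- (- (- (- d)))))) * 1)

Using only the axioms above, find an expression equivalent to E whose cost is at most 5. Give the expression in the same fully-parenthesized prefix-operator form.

((- d) * 1)   [cost 5]

(1) (- (- (- (- d))))  =[neg_neg →]=  (- (- d))    ⊢ ((- (1 * (- (- d)))) * 1)
(2) (- (- d))  =[neg_neg →]=  d    ⊢ ((- (1 * d)) * 1)
(3) (1 * d)  =[mul_comm →]=  (d * 1)    ⊢ ((- (d * 1)) * 1)
(4) (d * 1)  =[mul_one →]=  d    ⊢ cost 5, within 5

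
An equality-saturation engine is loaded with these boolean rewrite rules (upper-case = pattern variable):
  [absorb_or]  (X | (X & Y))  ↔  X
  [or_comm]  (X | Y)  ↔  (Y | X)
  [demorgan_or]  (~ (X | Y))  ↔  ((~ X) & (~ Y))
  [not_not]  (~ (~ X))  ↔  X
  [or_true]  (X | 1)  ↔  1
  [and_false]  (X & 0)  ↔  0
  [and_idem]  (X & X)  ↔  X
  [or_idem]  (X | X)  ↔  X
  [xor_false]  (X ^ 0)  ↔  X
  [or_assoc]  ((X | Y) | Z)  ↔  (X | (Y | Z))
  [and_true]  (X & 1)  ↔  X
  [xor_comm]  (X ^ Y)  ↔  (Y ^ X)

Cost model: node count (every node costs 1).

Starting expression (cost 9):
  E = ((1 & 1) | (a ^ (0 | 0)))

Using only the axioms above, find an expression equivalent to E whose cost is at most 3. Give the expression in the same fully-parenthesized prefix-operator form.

(1 | a)   [cost 3]

step 1: or_idem (→) rewrites (0 | 0) into 0, now ((1 & 1) | (a ^ 0))
step 2: xor_false (→) rewrites (a ^ 0) into a, now ((1 & 1) | a)
step 3: and_true (→) rewrites (1 & 1) into 1, reaching cost 3 (bound 3)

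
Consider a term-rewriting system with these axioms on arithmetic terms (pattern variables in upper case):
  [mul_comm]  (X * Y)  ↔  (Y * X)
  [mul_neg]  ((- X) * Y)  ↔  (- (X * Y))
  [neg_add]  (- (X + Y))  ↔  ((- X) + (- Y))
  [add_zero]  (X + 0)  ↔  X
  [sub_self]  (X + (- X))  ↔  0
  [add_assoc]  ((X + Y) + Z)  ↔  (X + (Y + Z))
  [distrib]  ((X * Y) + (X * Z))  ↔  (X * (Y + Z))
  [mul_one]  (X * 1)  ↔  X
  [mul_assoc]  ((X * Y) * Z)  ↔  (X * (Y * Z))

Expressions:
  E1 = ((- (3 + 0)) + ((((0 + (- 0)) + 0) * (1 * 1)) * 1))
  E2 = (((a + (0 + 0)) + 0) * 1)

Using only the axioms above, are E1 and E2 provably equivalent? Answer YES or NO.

NO

All listed rules preserve value, hence provable equivalence implies equal values everywhere; look for a separating assignment.
a=0 gives E1 ↦ -3, E2 ↦ 0; values differ ⇒ not provably equivalent.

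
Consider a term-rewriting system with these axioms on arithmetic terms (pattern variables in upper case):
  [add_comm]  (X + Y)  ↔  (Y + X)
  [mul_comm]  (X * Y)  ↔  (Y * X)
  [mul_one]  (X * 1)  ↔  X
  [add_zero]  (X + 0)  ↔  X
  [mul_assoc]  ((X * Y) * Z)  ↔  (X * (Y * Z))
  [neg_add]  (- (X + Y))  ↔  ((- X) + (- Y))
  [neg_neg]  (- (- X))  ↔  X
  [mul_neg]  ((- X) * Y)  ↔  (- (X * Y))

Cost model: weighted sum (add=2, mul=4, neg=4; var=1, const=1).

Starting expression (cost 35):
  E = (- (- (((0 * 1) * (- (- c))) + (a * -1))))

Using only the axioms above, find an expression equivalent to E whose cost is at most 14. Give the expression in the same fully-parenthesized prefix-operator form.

((0 * c) + (a * -1))   [cost 14]

1. [mul_one →] (0 * 1)  →  0;  E = (- (- ((0 * (- (- c))) + (a * -1))))
2. [neg_neg →] (- (- ((0 * (- (- c))) + (a * -1))))  →  ((0 * (- (- c))) + (a * -1))
3. [neg_neg →] (- (- c))  →  c;  cost 14 ≤ 14, done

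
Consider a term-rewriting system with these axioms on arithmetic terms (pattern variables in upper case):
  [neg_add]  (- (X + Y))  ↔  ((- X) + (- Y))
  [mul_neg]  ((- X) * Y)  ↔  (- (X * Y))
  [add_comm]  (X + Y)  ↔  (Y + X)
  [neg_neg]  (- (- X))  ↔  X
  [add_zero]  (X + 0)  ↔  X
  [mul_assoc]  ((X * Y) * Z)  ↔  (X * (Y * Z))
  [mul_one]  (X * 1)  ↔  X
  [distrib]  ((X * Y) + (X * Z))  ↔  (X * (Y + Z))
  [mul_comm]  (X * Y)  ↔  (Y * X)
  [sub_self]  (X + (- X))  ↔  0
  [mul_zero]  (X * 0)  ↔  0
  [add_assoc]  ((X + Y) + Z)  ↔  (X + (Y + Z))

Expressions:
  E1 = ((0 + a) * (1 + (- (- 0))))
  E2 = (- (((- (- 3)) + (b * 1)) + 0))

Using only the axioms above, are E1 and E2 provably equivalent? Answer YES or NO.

NO

The axioms are sound identities: if E1 ↔* E2 then E1 and E2 evaluate identically under any assignment.
Under a=0, b=0: E1 evaluates to 0, E2 to -3. Distinct ⇒ no rewrite sequence connects them.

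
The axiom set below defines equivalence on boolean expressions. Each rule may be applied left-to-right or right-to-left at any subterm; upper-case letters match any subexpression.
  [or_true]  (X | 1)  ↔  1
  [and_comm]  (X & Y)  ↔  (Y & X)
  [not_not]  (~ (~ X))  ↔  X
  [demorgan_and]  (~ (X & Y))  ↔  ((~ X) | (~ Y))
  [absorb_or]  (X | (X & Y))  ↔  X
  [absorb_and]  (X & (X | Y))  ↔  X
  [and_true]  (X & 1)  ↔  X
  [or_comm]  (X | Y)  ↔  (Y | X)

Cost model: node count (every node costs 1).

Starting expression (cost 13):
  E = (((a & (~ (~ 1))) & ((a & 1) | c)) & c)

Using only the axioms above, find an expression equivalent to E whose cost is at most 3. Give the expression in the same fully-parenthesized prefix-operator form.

(a & c)   [cost 3]

1. [not_not →] (~ (~ 1))  →  1;  E = (((a & 1) & ((a & 1) | c)) & c)
2. [and_true →] (a & 1)  →  a;  E = ((a & ((a & 1) | c)) & c)
3. [and_true →] (a & 1)  →  a;  E = ((a & (a | c)) & c)
4. [absorb_and →] (a & (a | c))  →  a;  cost 3 ≤ 3, done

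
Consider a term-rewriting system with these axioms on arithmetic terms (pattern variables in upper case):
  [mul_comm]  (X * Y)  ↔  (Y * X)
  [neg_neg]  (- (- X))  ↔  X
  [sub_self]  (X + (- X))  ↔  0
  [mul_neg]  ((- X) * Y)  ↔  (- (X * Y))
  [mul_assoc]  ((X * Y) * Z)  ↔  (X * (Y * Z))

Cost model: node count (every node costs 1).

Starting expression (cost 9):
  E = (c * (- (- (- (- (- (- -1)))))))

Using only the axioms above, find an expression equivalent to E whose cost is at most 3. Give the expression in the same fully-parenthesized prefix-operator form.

(c * -1)   [cost 3]

1. [neg_neg →] (- (- (- (- (- (- -1))))))  →  (- (- (- (- -1))));  E = (c * (- (- (- (- -1)))))
2. [neg_neg →] (- (- (- -1)))  →  (- -1);  E = (c * (- (- -1)))
3. [neg_neg →] (- (- -1))  →  -1;  cost 3 ≤ 3, done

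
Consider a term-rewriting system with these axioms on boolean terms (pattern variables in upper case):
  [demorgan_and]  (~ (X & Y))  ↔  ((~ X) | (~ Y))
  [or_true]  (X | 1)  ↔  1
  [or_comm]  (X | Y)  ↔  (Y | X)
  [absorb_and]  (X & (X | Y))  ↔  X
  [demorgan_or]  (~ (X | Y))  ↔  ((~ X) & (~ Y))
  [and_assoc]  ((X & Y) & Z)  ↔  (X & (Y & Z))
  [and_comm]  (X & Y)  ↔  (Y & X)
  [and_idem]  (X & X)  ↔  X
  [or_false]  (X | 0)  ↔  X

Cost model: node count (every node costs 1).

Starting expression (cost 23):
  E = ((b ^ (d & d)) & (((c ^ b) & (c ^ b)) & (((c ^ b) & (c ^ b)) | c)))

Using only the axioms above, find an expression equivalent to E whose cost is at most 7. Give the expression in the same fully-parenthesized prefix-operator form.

1. [absorb_and →] (((c ^ b) & (c ^ b)) & (((c ^ b) & (c ^ b)) | c))  →  ((c ^ b) & (c ^ b));  E = ((b ^ (d & d)) & ((c ^ b) & (c ^ b)))
2. [and_idem →] (d & d)  →  d;  E = ((b ^ d) & ((c ^ b) & (c ^ b)))
3. [and_idem →] ((c ^ b) & (c ^ b))  →  (c ^ b);  cost 7 ≤ 7, done

((b ^ d) & (c ^ b))   [cost 7]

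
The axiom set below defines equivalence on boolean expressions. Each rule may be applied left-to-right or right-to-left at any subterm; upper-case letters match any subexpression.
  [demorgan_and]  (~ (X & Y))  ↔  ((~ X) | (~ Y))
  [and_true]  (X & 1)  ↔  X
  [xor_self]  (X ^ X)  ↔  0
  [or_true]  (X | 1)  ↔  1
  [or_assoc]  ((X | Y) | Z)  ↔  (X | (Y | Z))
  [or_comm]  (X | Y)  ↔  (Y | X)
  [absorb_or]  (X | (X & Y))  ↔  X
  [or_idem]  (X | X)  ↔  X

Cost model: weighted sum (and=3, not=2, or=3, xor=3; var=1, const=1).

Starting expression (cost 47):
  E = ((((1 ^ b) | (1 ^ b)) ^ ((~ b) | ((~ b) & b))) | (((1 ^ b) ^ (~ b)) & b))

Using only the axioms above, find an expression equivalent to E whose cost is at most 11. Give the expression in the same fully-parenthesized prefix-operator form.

step 1: absorb_or (→) rewrites ((~ b) | ((~ b) & b)) into (~ b), now ((((1 ^ b) | (1 ^ b)) ^ (~ b)) | (((1 ^ b) ^ (~ b)) & b))
step 2: or_idem (→) rewrites ((1 ^ b) | (1 ^ b)) into (1 ^ b), now (((1 ^ b) ^ (~ b)) | (((1 ^ b) ^ (~ b)) & b))
step 3: absorb_or (→) rewrites (((1 ^ b) ^ (~ b)) | (((1 ^ b) ^ (~ b)) & b)) into ((1 ^ b) ^ (~ b)), reaching cost 11 (bound 11)

((1 ^ b) ^ (~ b))   [cost 11]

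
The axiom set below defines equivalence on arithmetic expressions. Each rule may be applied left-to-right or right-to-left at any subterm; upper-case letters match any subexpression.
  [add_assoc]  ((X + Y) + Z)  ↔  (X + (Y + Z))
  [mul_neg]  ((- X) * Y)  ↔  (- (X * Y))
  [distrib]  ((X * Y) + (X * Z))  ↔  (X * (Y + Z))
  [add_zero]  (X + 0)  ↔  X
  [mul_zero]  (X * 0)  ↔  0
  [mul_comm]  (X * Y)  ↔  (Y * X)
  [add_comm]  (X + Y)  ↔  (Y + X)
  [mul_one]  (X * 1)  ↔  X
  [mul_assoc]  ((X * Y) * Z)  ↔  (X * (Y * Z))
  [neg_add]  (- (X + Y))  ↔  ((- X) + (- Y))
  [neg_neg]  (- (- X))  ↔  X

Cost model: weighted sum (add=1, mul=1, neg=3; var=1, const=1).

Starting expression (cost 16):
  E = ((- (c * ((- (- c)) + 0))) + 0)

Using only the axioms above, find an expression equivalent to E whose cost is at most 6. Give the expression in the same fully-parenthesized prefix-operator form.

1. [add_zero →] ((- (c * ((- (- c)) + 0))) + 0)  →  (- (c * ((- (- c)) + 0)))
2. [neg_neg →] (- (- c))  →  c;  E = (- (c * (c + 0)))
3. [add_zero →] (c + 0)  →  c;  cost 6 ≤ 6, done

(- (c * c))   [cost 6]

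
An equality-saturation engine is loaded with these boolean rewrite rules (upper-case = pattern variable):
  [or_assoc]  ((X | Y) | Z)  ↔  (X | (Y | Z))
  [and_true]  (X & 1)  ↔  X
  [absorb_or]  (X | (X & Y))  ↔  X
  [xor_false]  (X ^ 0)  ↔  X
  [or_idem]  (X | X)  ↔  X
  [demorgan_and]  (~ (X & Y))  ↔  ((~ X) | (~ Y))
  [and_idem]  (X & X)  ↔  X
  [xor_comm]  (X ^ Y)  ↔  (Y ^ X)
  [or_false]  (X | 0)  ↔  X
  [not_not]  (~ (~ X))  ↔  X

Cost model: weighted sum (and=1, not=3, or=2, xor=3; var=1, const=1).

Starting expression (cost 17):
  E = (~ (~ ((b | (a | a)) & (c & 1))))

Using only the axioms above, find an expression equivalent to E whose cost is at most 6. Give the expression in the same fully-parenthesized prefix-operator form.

(1) (c & 1)  =[and_true →]=  c    ⊢ (~ (~ ((b | (a | a)) & c)))
(2) (a | a)  =[or_idem →]=  a    ⊢ (~ (~ ((b | a) & c)))
(3) (~ (~ ((b | a) & c)))  =[not_not →]=  ((b | a) & c)    ⊢ cost 6, within 6

((b | a) & c)   [cost 6]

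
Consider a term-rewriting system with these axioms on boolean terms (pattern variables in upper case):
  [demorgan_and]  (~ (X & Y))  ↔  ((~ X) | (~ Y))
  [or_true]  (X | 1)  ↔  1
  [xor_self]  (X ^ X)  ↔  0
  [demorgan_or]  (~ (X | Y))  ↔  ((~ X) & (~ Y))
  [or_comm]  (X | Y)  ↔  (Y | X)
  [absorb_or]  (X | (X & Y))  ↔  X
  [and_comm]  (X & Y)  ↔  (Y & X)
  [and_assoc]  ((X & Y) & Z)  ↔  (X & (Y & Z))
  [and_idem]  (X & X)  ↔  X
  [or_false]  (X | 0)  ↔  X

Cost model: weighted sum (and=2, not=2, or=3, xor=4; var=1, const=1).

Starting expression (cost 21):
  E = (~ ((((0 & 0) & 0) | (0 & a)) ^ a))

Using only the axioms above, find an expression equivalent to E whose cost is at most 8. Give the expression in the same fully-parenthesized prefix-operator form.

1. [and_idem →] (0 & 0)  →  0;  E = (~ (((0 & 0) | (0 & a)) ^ a))
2. [and_idem →] (0 & 0)  →  0;  E = (~ ((0 | (0 & a)) ^ a))
3. [absorb_or →] (0 | (0 & a))  →  0;  cost 8 ≤ 8, done

(~ (0 ^ a))   [cost 8]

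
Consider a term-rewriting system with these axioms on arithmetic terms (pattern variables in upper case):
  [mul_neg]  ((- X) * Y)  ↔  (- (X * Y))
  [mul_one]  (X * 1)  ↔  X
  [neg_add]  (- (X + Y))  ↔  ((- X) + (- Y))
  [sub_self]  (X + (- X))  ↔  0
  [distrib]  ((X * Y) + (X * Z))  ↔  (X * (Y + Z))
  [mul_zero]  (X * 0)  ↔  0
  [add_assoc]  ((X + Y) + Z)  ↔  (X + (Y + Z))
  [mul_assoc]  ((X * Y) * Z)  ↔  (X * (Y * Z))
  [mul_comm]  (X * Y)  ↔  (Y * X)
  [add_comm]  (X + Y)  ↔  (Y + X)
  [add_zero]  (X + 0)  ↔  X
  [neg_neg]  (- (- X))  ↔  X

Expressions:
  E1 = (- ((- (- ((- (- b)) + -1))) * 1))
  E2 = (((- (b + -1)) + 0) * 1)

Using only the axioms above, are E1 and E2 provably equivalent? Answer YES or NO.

YES

step 1: mul_one (→) rewrites ((- (- ((- (- b)) + -1))) * 1) into (- (- ((- (- b)) + -1))), now (- (- (- ((- (- b)) + -1))))
step 2: neg_neg (→) rewrites (- (- b)) into b, now (- (- (- (b + -1))))
step 3: neg_neg (→) rewrites (- (- (- (b + -1)))) into (- (b + -1))
step 4: add_comm (→) rewrites (b + -1) into (-1 + b), now (- (-1 + b))
step 5: add_zero (←) rewrites (- (-1 + b)) into ((- (-1 + b)) + 0)
step 6: add_comm (→) rewrites (-1 + b) into (b + -1), now ((- (b + -1)) + 0)
step 7: mul_one (←) rewrites ((- (b + -1)) + 0) into (((- (b + -1)) + 0) * 1), which is E2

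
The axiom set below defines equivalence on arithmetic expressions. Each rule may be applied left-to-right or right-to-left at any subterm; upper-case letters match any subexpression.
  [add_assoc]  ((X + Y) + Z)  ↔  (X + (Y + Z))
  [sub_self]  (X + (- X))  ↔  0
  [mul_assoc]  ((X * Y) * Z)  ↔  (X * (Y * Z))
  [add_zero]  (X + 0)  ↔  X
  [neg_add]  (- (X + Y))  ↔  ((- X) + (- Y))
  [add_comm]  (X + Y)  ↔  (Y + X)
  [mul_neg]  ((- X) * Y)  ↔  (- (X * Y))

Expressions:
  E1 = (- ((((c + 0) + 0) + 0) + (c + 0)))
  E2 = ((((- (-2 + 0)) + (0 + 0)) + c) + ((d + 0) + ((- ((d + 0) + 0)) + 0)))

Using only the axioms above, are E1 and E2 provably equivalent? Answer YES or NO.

All listed rules preserve value, hence provable equivalence implies equal values everywhere; look for a separating assignment.
c=0, d=0 gives E1 ↦ 0, E2 ↦ 2; values differ ⇒ not provably equivalent.

NO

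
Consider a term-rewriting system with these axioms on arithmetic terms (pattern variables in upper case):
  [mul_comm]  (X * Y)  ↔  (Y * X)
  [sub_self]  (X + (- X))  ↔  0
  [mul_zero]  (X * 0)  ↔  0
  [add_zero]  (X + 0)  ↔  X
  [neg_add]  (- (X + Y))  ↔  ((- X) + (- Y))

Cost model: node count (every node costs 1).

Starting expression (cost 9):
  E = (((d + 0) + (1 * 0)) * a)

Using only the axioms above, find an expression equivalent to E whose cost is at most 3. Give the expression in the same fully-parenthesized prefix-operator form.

(d * a)   [cost 3]

1. [mul_zero →] (1 * 0)  →  0;  E = (((d + 0) + 0) * a)
2. [add_zero →] (d + 0)  →  d;  E = ((d + 0) * a)
3. [add_zero →] (d + 0)  →  d;  cost 3 ≤ 3, done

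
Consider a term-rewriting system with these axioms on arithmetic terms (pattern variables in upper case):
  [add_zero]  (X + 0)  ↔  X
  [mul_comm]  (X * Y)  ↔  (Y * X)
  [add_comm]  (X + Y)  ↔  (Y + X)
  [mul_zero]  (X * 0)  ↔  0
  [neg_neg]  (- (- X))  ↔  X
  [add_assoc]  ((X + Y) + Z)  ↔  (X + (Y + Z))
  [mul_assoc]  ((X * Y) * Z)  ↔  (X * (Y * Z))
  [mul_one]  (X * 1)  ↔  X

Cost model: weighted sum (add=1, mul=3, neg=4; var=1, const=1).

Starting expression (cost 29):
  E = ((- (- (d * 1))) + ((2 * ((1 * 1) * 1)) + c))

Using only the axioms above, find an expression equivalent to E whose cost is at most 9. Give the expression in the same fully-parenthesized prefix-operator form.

((d * 1) + (2 + c))   [cost 9]

step 1: mul_one (→) rewrites ((1 * 1) * 1) into (1 * 1), now ((- (- (d * 1))) + ((2 * (1 * 1)) + c))
step 2: mul_one (→) rewrites (1 * 1) into 1, now ((- (- (d * 1))) + ((2 * 1) + c))
step 3: mul_one (→) rewrites (2 * 1) into 2, now ((- (- (d * 1))) + (2 + c))
step 4: neg_neg (→) rewrites (- (- (d * 1))) into (d * 1), reaching cost 9 (bound 9)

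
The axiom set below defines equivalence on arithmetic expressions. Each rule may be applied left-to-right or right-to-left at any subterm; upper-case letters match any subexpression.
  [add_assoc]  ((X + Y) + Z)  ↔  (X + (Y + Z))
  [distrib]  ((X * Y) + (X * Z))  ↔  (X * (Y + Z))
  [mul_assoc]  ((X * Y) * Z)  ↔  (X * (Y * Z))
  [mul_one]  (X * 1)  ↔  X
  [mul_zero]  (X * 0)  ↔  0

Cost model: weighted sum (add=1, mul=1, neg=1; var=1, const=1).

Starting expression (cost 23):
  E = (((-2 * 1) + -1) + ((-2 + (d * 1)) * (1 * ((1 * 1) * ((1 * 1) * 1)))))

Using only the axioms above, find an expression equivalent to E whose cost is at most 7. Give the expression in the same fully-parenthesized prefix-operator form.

1. [mul_one →] (1 * 1)  →  1;  E = (((-2 * 1) + -1) + ((-2 + (d * 1)) * (1 * ((1 * 1) * (1 * 1)))))
2. [mul_one →] (1 * 1)  →  1;  E = (((-2 * 1) + -1) + ((-2 + (d * 1)) * (1 * ((1 * 1) * 1))))
3. [mul_one →] (-2 * 1)  →  -2;  E = ((-2 + -1) + ((-2 + (d * 1)) * (1 * ((1 * 1) * 1))))
4. [mul_one →] (d * 1)  →  d;  E = ((-2 + -1) + ((-2 + d) * (1 * ((1 * 1) * 1))))
5. [mul_one →] (1 * 1)  →  1;  E = ((-2 + -1) + ((-2 + d) * (1 * (1 * 1))))
6. [mul_one →] (1 * 1)  →  1;  E = ((-2 + -1) + ((-2 + d) * (1 * 1)))
7. [mul_one →] (1 * 1)  →  1;  E = ((-2 + -1) + ((-2 + d) * 1))
8. [mul_one →] ((-2 + d) * 1)  →  (-2 + d);  cost 7 ≤ 7, done

((-2 + -1) + (-2 + d))   [cost 7]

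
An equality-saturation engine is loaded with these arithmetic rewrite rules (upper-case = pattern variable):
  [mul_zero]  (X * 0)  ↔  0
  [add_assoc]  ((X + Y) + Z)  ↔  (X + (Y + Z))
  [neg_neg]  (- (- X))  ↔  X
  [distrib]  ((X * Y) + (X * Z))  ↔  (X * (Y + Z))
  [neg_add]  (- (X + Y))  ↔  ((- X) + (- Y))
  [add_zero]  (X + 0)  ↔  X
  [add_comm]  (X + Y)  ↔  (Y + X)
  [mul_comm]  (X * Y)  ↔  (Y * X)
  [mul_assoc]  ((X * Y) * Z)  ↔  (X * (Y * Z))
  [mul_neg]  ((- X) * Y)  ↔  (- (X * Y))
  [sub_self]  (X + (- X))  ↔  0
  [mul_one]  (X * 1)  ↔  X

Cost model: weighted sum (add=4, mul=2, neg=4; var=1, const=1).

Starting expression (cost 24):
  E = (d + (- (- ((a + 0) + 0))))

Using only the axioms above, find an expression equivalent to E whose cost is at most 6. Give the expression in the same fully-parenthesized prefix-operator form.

1. [add_zero →] ((a + 0) + 0)  →  (a + 0);  E = (d + (- (- (a + 0))))
2. [add_zero →] (a + 0)  →  a;  E = (d + (- (- a)))
3. [neg_neg →] (- (- a))  →  a;  cost 6 ≤ 6, done

(d + a)   [cost 6]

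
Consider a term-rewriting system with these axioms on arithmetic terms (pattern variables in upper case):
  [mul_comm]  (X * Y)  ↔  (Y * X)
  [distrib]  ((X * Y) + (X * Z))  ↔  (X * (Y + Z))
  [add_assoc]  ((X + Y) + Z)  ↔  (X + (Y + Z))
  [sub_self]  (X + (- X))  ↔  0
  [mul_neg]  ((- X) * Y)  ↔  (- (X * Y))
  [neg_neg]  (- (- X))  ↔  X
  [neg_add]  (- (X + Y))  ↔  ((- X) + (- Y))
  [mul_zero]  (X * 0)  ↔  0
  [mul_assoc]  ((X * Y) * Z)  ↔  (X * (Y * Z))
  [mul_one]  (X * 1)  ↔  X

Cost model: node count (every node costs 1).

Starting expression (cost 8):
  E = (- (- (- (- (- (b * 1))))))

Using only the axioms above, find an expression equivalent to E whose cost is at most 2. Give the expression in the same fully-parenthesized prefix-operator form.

(- b)   [cost 2]

(1) (b * 1)  =[mul_one →]=  b    ⊢ (- (- (- (- (- b)))))
(2) (- (- b))  =[neg_neg →]=  b    ⊢ (- (- (- b)))
(3) (- (- b))  =[neg_neg →]=  b    ⊢ cost 2, within 2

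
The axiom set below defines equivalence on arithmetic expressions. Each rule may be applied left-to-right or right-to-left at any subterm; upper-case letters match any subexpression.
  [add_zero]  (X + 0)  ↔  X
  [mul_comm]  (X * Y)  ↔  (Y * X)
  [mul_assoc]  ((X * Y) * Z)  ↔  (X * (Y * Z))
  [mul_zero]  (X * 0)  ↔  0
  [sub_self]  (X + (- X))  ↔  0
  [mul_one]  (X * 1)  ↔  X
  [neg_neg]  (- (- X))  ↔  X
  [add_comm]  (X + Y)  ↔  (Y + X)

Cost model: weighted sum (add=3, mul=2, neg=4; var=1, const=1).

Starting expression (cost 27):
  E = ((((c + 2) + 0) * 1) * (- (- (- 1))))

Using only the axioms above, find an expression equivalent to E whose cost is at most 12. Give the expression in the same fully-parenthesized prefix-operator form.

((c + 2) * (- 1))   [cost 12]

1. [mul_one →] (((c + 2) + 0) * 1)  →  ((c + 2) + 0);  E = (((c + 2) + 0) * (- (- (- 1))))
2. [add_zero →] ((c + 2) + 0)  →  (c + 2);  E = ((c + 2) * (- (- (- 1))))
3. [neg_neg →] (- (- 1))  →  1;  cost 12 ≤ 12, done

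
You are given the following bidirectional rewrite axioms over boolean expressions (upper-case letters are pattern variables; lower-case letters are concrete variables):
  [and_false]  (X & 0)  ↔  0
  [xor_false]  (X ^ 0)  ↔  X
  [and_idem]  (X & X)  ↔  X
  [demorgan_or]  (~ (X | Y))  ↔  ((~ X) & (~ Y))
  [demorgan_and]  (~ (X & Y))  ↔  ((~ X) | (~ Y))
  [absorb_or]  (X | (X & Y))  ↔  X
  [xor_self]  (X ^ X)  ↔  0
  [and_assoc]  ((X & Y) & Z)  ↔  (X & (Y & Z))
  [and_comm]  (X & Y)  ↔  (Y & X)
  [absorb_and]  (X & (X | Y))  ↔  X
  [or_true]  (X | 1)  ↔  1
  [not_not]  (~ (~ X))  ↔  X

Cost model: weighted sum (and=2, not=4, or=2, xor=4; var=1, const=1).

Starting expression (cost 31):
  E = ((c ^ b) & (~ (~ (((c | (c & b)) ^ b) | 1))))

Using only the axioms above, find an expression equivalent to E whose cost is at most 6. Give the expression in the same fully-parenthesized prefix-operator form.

(c ^ b)   [cost 6]

(1) (c | (c & b))  =[absorb_or →]=  c    ⊢ ((c ^ b) & (~ (~ ((c ^ b) | 1))))
(2) (~ (~ ((c ^ b) | 1)))  =[not_not →]=  ((c ^ b) | 1)    ⊢ ((c ^ b) & ((c ^ b) | 1))
(3) ((c ^ b) & ((c ^ b) | 1))  =[absorb_and →]=  (c ^ b)    ⊢ cost 6, within 6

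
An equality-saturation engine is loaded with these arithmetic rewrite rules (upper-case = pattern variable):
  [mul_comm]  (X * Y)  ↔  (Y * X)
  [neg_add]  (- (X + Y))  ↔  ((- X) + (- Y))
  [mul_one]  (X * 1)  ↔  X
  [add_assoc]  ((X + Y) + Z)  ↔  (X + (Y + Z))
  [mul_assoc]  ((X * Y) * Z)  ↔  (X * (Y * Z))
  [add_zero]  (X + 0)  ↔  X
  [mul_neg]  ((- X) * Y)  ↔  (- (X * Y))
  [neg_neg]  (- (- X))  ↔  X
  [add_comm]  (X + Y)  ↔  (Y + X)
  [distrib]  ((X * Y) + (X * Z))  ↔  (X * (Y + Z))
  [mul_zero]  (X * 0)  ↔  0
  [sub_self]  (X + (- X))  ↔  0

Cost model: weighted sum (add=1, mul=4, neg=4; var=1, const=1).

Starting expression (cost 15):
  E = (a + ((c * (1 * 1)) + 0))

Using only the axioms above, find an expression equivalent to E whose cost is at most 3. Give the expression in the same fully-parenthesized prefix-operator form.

(a + c)   [cost 3]

step 1: mul_one (→) rewrites (1 * 1) into 1, now (a + ((c * 1) + 0))
step 2: mul_one (→) rewrites (c * 1) into c, now (a + (c + 0))
step 3: add_zero (→) rewrites (c + 0) into c, reaching cost 3 (bound 3)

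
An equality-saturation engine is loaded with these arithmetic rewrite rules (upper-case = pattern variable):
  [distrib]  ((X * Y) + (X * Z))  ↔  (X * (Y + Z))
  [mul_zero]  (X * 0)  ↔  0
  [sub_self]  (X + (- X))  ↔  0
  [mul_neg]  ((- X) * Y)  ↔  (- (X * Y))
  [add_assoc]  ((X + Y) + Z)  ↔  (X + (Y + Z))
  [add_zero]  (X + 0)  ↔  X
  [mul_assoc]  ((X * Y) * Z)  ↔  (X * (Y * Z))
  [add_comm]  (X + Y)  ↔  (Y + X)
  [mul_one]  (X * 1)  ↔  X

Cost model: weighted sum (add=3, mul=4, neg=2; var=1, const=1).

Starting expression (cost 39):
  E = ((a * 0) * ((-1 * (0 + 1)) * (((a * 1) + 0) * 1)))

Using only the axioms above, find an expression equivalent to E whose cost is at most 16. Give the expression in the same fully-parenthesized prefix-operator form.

step 1: mul_one (→) rewrites (((a * 1) + 0) * 1) into ((a * 1) + 0), now ((a * 0) * ((-1 * (0 + 1)) * ((a * 1) + 0)))
step 2: add_comm (→) rewrites (0 + 1) into (1 + 0), now ((a * 0) * ((-1 * (1 + 0)) * ((a * 1) + 0)))
step 3: add_zero (→) rewrites ((a * 1) + 0) into (a * 1), now ((a * 0) * ((-1 * (1 + 0)) * (a * 1)))
step 4: add_zero (→) rewrites (1 + 0) into 1, now ((a * 0) * ((-1 * 1) * (a * 1)))
step 5: mul_one (→) rewrites (a * 1) into a, now ((a * 0) * ((-1 * 1) * a))
step 6: mul_one (→) rewrites (-1 * 1) into -1, reaching cost 16 (bound 16)

((a * 0) * (-1 * a))   [cost 16]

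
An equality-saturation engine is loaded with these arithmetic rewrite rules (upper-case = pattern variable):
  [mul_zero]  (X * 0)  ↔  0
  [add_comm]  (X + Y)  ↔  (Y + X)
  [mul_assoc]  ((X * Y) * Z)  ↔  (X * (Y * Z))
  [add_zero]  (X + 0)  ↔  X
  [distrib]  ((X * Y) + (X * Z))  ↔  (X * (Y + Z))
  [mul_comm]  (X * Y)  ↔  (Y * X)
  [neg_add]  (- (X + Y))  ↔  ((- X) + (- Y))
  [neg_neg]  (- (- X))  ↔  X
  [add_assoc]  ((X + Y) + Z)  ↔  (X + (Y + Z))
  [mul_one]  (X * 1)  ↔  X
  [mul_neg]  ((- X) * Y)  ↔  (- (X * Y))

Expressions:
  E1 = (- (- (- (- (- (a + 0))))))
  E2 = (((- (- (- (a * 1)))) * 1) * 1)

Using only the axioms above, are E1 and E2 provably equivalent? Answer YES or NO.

YES

step 1: neg_neg (→) rewrites (- (- (- (a + 0)))) into (- (a + 0)), now (- (- (- (a + 0))))
step 2: add_zero (→) rewrites (a + 0) into a, now (- (- (- a)))
step 3: neg_neg (→) rewrites (- (- a)) into a, now (- a)
step 4: mul_one (←) rewrites (- a) into ((- a) * 1)
step 5: mul_one (←) rewrites a into (a * 1), now ((- (a * 1)) * 1)
step 6: neg_neg (←) rewrites (a * 1) into (- (- (a * 1))), now ((- (- (- (a * 1)))) * 1)
step 7: mul_one (←) rewrites (- (- (- (a * 1)))) into ((- (- (- (a * 1)))) * 1), which is E2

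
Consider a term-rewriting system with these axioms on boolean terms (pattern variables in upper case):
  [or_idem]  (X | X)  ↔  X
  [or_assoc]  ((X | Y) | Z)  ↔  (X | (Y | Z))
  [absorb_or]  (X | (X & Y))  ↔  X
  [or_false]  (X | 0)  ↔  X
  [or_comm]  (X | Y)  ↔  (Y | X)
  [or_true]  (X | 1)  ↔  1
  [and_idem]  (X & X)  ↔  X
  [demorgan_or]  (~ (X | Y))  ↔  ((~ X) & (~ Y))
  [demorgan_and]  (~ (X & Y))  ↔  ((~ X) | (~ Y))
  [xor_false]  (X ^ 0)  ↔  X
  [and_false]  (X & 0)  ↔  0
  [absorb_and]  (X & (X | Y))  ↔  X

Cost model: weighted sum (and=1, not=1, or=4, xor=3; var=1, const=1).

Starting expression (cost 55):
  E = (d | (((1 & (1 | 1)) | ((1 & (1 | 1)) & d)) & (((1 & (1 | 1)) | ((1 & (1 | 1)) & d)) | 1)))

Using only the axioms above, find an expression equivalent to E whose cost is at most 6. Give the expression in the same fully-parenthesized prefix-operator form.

(1) (((1 & (1 | 1)) | ((1 & (1 | 1)) & d)) & (((1 & (1 | 1)) | ((1 & (1 | 1)) & d)) | 1))  =[absorb_and →]=  ((1 & (1 | 1)) | ((1 & (1 | 1)) & d))    ⊢ (d | ((1 & (1 | 1)) | ((1 & (1 | 1)) & d)))
(2) ((1 & (1 | 1)) | ((1 & (1 | 1)) & d))  =[absorb_or →]=  (1 & (1 | 1))    ⊢ (d | (1 & (1 | 1)))
(3) (1 & (1 | 1))  =[absorb_and →]=  1    ⊢ cost 6, within 6

(d | 1)   [cost 6]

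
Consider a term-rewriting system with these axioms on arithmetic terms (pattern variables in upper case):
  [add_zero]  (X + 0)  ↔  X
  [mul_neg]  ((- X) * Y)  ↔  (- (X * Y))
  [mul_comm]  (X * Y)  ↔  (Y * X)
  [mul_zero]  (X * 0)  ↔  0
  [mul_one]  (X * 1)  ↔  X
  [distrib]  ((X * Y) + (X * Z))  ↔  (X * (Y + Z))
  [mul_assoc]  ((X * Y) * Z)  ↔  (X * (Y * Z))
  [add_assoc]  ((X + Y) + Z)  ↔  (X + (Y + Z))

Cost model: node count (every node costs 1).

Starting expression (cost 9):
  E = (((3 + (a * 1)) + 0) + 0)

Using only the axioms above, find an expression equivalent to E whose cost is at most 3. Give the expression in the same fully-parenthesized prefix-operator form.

step 1: add_zero (→) rewrites ((3 + (a * 1)) + 0) into (3 + (a * 1)), now ((3 + (a * 1)) + 0)
step 2: add_zero (→) rewrites ((3 + (a * 1)) + 0) into (3 + (a * 1))
step 3: mul_one (→) rewrites (a * 1) into a, reaching cost 3 (bound 3)

(3 + a)   [cost 3]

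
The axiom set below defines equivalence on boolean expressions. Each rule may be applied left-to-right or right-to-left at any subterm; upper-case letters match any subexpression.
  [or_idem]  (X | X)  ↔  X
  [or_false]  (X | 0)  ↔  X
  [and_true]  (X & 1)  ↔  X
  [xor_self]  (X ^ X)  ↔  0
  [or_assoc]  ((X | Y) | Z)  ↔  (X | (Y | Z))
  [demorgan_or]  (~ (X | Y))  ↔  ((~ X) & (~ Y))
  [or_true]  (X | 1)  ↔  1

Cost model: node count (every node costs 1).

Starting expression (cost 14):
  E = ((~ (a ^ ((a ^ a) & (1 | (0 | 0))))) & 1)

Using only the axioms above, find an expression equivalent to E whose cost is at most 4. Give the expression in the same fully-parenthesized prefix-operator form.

(1) ((~ (a ^ ((a ^ a) & (1 | (0 | 0))))) & 1)  =[and_true →]=  (~ (a ^ ((a ^ a) & (1 | (0 | 0)))))
(2) (0 | 0)  =[or_false →]=  0    ⊢ (~ (a ^ ((a ^ a) & (1 | 0))))
(3) (a ^ a)  =[xor_self →]=  0    ⊢ (~ (a ^ (0 & (1 | 0))))
(4) (1 | 0)  =[or_false →]=  1    ⊢ (~ (a ^ (0 & 1)))
(5) (0 & 1)  =[and_true →]=  0    ⊢ cost 4, within 4

(~ (a ^ 0))   [cost 4]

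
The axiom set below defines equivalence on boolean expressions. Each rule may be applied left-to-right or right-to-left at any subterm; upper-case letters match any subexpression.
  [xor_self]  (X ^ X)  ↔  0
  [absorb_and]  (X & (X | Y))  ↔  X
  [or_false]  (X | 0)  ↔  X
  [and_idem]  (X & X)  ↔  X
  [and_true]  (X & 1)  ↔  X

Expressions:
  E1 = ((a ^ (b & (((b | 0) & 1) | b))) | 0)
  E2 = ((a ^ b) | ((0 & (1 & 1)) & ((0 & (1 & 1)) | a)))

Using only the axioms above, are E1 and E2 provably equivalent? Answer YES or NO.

YES

step 1: and_true (→) rewrites ((b | 0) & 1) into (b | 0), now ((a ^ (b & ((b | 0) | b))) | 0)
step 2: or_false (→) rewrites ((a ^ (b & ((b | 0) | b))) | 0) into (a ^ (b & ((b | 0) | b)))
step 3: or_false (→) rewrites (b | 0) into b, now (a ^ (b & (b | b)))
step 4: absorb_and (→) rewrites (b & (b | b)) into b, now (a ^ b)
step 5: or_false (←) rewrites (a ^ b) into ((a ^ b) | 0)
step 6: and_true (←) rewrites 0 into (0 & 1), now ((a ^ b) | (0 & 1))
step 7: and_idem (←) rewrites 1 into (1 & 1), now ((a ^ b) | (0 & (1 & 1)))
step 8: absorb_and (←) rewrites (0 & (1 & 1)) into ((0 & (1 & 1)) & ((0 & (1 & 1)) | a)), which is E2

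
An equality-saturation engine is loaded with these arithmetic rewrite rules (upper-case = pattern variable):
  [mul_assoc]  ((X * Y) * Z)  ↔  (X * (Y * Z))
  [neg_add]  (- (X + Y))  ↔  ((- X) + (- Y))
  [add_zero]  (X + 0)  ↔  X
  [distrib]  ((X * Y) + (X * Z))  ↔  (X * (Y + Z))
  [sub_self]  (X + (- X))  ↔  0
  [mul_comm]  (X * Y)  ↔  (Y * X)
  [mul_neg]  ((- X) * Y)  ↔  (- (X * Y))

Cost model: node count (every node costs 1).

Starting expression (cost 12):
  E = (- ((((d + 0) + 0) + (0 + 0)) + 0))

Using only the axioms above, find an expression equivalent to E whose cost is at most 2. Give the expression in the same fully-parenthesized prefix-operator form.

(1) ((((d + 0) + 0) + (0 + 0)) + 0)  =[add_zero →]=  (((d + 0) + 0) + (0 + 0))    ⊢ (- (((d + 0) + 0) + (0 + 0)))
(2) (0 + 0)  =[add_zero →]=  0    ⊢ (- (((d + 0) + 0) + 0))
(3) (((d + 0) + 0) + 0)  =[add_zero →]=  ((d + 0) + 0)    ⊢ (- ((d + 0) + 0))
(4) ((d + 0) + 0)  =[add_zero →]=  (d + 0)    ⊢ (- (d + 0))
(5) (d + 0)  =[add_zero →]=  d    ⊢ cost 2, within 2

(- d)   [cost 2]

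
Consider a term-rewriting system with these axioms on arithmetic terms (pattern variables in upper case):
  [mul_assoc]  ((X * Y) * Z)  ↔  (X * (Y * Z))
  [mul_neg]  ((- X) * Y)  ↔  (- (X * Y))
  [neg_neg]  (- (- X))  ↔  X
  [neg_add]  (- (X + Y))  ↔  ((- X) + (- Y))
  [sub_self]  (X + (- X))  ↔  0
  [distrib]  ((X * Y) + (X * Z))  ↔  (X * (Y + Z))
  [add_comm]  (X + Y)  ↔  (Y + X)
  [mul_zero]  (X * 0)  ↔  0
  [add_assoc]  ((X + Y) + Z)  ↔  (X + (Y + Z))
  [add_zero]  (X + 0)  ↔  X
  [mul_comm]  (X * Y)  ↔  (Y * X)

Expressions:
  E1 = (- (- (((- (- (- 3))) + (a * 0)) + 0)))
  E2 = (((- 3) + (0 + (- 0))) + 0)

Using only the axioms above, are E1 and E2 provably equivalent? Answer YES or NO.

1. [neg_neg →] (- (- 3))  →  3;  E1 = (- (- (((- 3) + (a * 0)) + 0)))
2. [add_zero →] (((- 3) + (a * 0)) + 0)  →  ((- 3) + (a * 0));  E1 = (- (- ((- 3) + (a * 0))))
3. [mul_zero →] (a * 0)  →  0;  E1 = (- (- ((- 3) + 0)))
4. [add_zero →] ((- 3) + 0)  →  (- 3);  E1 = (- (- (- 3)))
5. [neg_neg →] (- (- (- 3)))  →  (- 3)
6. [add_zero ←] (- 3)  →  ((- 3) + 0)
7. [add_zero ←] (- 3)  →  ((- 3) + 0);  E1 = (((- 3) + 0) + 0)
8. [sub_self ←] 0  →  (0 + (- 0));  this is E2

YES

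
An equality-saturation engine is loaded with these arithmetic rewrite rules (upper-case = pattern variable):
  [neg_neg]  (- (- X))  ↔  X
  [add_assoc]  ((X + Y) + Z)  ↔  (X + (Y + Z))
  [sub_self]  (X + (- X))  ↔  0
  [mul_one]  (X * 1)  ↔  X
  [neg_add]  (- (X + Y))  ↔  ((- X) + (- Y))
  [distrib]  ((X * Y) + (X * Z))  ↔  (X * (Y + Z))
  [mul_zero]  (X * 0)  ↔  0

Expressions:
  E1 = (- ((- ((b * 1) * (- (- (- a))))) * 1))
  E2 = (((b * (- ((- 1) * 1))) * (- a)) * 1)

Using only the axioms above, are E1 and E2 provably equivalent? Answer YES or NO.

step 1: neg_neg (→) rewrites (- (- (- a))) into (- a), now (- ((- ((b * 1) * (- a))) * 1))
step 2: mul_one (→) rewrites ((- ((b * 1) * (- a))) * 1) into (- ((b * 1) * (- a))), now (- (- ((b * 1) * (- a))))
step 3: neg_neg (→) rewrites (- (- ((b * 1) * (- a)))) into ((b * 1) * (- a))
step 4: neg_neg (←) rewrites 1 into (- (- 1)), now ((b * (- (- 1))) * (- a))
step 5: mul_one (←) rewrites ((b * (- (- 1))) * (- a)) into (((b * (- (- 1))) * (- a)) * 1)
step 6: mul_one (←) rewrites (- 1) into ((- 1) * 1), which is E2

YES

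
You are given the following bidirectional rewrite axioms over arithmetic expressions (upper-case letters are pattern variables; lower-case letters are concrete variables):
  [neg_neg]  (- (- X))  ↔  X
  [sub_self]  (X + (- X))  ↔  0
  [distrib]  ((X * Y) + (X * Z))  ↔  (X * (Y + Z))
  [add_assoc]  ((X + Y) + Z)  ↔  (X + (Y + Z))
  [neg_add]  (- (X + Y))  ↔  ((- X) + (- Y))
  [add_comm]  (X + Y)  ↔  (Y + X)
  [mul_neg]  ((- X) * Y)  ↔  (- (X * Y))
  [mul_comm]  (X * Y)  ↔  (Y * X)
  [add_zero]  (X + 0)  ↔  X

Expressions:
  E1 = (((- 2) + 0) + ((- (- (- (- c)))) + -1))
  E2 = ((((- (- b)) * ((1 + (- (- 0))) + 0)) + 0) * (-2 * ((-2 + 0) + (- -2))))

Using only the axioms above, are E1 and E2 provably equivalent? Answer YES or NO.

NO

All listed rules preserve value, hence provable equivalence implies equal values everywhere; look for a separating assignment.
b=0, c=0 gives E1 ↦ -3, E2 ↦ 0; values differ ⇒ not provably equivalent.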